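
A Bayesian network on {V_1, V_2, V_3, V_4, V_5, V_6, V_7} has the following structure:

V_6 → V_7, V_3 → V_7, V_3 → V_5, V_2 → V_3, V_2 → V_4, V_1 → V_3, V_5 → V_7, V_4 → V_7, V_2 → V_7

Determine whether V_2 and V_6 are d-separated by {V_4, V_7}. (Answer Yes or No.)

No

We examine all 4 paths between V_2 and V_6:
Path 1: V_2 → V_4 → V_7 ← V_6
  V_4 is a chain here and V_4 is conditioned on, so the path is blocked at V_4.
Path 2: V_2 → V_7 ← V_6
  V_7 is a collider and V_7 is conditioned on, which opens it — no node blocks this path, so it is active.
Path 3: V_2 → V_3 → V_5 → V_7 ← V_6
  V_3 is a chain and V_3 is not conditioned on; V_5 is a chain and V_5 is not conditioned on; V_7 is a collider and V_7 is conditioned on, which opens it — no node blocks this path, so it is active.
Path 4: V_2 → V_3 → V_7 ← V_6
  V_3 is a chain and V_3 is not conditioned on; V_7 is a collider and V_7 is conditioned on, which opens it — no node blocks this path, so it is active.
Since the path V_2 → V_7 ← V_6 is active, V_2 and V_6 are not d-separated given {V_4, V_7}.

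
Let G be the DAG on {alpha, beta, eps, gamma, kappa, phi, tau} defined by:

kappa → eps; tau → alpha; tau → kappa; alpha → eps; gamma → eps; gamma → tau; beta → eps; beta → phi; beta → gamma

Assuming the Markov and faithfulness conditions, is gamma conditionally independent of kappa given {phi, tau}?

6 paths connect gamma and kappa; each must be blocked for d-separation to hold:
Path 1: gamma ← beta → eps ← kappa
  eps is a collider here and neither eps nor any of its descendants is conditioned on, so the collider stays closed — the path is blocked at eps.
Path 2: gamma ← beta → eps ← alpha ← tau → kappa
  eps is a collider here and neither eps nor any of its descendants is conditioned on, so the collider stays closed — the path is blocked at eps.
Path 3: gamma → tau → kappa
  tau is a chain here and tau is conditioned on, so the path is blocked at tau.
Path 4: gamma → tau → alpha → eps ← kappa
  tau is a chain here and tau is conditioned on, so the path is blocked at tau.
Path 5: gamma → eps ← kappa
  eps is a collider here and neither eps nor any of its descendants is conditioned on, so the collider stays closed — the path is blocked at eps.
Path 6: gamma → eps ← alpha ← tau → kappa
  eps is a collider here and neither eps nor any of its descendants is conditioned on, so the collider stays closed — the path is blocked at eps.
Every path is blocked, so gamma and kappa are d-separated given {phi, tau}.

Yes — gamma and kappa are d-separated given {phi, tau}.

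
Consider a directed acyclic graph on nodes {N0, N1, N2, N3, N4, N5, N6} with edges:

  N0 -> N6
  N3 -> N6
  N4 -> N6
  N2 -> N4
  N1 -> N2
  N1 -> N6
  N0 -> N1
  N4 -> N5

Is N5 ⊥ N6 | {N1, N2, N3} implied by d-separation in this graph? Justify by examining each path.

3 paths connect N5 and N6; each must be blocked for d-separation to hold:
Path 1: N5 ← N4 ← N2 ← N1 → N6
  N2 is a chain here and N2 is conditioned on, so the path is blocked at N2.
Path 2: N5 ← N4 ← N2 ← N1 ← N0 → N6
  N2 is a chain here and N2 is conditioned on, so the path is blocked at N2.
Path 3: N5 ← N4 → N6
  N4 is a fork and N4 is not conditioned on — no node blocks this path, so it is active.
Since the path N5 ← N4 → N6 is active, N5 and N6 are not d-separated given {N1, N2, N3}.

No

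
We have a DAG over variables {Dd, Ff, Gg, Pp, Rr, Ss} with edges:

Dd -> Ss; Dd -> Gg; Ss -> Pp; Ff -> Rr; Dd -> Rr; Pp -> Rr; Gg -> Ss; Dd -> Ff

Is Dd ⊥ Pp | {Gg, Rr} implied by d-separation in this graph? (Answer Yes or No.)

There are 4 undirected paths between Dd and Pp; checking each against the conditioning set {Gg, Rr}:
Path 1: Dd → Ff → Rr ← Pp
  Ff is a chain and Ff is not conditioned on; Rr is a collider and Rr is conditioned on, which opens it — no node blocks this path, so it is active.
Path 2: Dd → Ss → Pp
  Ss is a chain and Ss is not conditioned on — no node blocks this path, so it is active.
Path 3: Dd → Rr ← Pp
  Rr is a collider and Rr is conditioned on, which opens it — no node blocks this path, so it is active.
Path 4: Dd → Gg → Ss → Pp
  Gg is a chain here and Gg is conditioned on, so the path is blocked at Gg.
At least one path is unblocked, so d-separation fails.

No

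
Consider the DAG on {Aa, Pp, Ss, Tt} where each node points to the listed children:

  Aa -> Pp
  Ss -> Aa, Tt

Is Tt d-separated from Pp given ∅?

Only one path connects Tt and Pp:
  1. Tt ← Ss → Aa → Pp — Ss:fork[open]; Aa:chain[open] ⇒ active
Since the path Tt ← Ss → Aa → Pp is active, Tt and Pp are not d-separated given ∅.

No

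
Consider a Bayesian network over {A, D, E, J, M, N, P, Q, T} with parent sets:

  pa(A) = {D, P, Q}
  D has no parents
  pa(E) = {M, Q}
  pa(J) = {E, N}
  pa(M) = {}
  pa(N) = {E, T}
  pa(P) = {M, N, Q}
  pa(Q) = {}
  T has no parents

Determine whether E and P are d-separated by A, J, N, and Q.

5 paths connect E and P; each must be blocked for d-separation to hold:
  1. E ← Q → P — Q:fork[blocks] ⇒ blocked
  2. E ← Q → A ← P — Q:fork[blocks]; A:collider[open] ⇒ blocked
  3. E ← M → P — M:fork[open] ⇒ active
  4. E → J ← N → P — J:collider[open]; N:fork[blocks] ⇒ blocked
  5. E → N → P — N:chain[blocks] ⇒ blocked
Because an active path exists, E and P are not d-separated.

No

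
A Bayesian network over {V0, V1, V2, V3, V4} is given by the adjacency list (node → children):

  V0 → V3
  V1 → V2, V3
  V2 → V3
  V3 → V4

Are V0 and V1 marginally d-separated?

Enumerating the 2 paths from V0 to V1 and testing each for blocking by ∅:
Path 1: V0 → V3 ← V2 ← V1
  V3 is a collider here and neither V3 nor any of its descendants is conditioned on, so the collider stays closed — the path is blocked at V3.
Path 2: V0 → V3 ← V1
  V3 is a collider here and neither V3 nor any of its descendants is conditioned on, so the collider stays closed — the path is blocked at V3.
Since every path is blocked, d-separation holds.

Yes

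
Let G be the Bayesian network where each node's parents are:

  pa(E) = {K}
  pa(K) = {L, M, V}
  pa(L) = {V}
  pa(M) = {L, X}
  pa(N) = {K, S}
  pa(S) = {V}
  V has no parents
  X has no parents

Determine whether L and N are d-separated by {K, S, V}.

We examine all 6 paths between L and N:
Path 1: L ← V → S → N
  V is a fork here and V is conditioned on, so the path is blocked at V.
Path 2: L ← V → K → N
  V is a fork here and V is conditioned on, so the path is blocked at V.
Path 3: L → M → K ← V → S → N
  V is a fork here and V is conditioned on, so the path is blocked at V.
Path 4: L → M → K → N
  K is a chain here and K is conditioned on, so the path is blocked at K.
Path 5: L → K ← V → S → N
  V is a fork here and V is conditioned on, so the path is blocked at V.
Path 6: L → K → N
  K is a chain here and K is conditioned on, so the path is blocked at K.
Every path is blocked, so L and N are d-separated given {K, S, V}.

Yes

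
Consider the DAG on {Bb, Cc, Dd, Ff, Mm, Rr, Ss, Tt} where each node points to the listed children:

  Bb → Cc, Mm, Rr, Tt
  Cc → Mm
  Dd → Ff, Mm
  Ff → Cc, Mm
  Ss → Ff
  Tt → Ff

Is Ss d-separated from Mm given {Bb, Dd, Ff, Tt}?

Yes

There are 6 undirected paths between Ss and Mm; checking each against the conditioning set {Bb, Dd, Ff, Tt}:
  1. Ss → Ff → Mm — Ff:chain[blocks] ⇒ blocked
  2. Ss → Ff → Cc ← Bb → Mm — Ff:chain[blocks]; Cc:collider[blocks]; Bb:fork[blocks] ⇒ blocked
  3. Ss → Ff → Cc → Mm — Ff:chain[blocks]; Cc:chain[open] ⇒ blocked
  4. Ss → Ff ← Tt ← Bb → Mm — Ff:collider[open]; Tt:chain[blocks]; Bb:fork[blocks] ⇒ blocked
  5. Ss → Ff ← Tt ← Bb → Cc → Mm — Ff:collider[open]; Tt:chain[blocks]; Bb:fork[blocks]; Cc:chain[open] ⇒ blocked
  6. Ss → Ff ← Dd → Mm — Ff:collider[open]; Dd:fork[blocks] ⇒ blocked
Since every path is blocked, d-separation holds.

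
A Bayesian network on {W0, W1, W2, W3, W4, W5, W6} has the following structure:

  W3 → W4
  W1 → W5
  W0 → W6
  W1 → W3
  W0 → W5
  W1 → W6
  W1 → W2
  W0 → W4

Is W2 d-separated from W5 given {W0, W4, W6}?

No

3 paths connect W2 and W5; each must be blocked for d-separation to hold:
  1. W2 ← W1 → W6 ← W0 → W5 — W1:fork[open]; W6:collider[open]; W0:fork[blocks] ⇒ blocked
  2. W2 ← W1 → W3 → W4 ← W0 → W5 — W1:fork[open]; W3:chain[open]; W4:collider[open]; W0:fork[blocks] ⇒ blocked
  3. W2 ← W1 → W5 — W1:fork[open] ⇒ active
At least one path is unblocked, so d-separation fails.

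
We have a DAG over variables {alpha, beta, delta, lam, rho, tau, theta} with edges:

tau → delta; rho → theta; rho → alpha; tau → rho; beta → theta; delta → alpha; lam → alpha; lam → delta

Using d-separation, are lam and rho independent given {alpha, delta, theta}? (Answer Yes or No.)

4 paths connect lam and rho; each must be blocked for d-separation to hold:
Path 1: lam → delta → alpha ← rho
  delta is a chain here and delta is conditioned on, so the path is blocked at delta.
Path 2: lam → delta ← tau → rho
  delta is a collider and delta is conditioned on, which opens it; tau is a fork and tau is not conditioned on — no node blocks this path, so it is active.
Path 3: lam → alpha ← delta ← tau → rho
  delta is a chain here and delta is conditioned on, so the path is blocked at delta.
Path 4: lam → alpha ← rho
  alpha is a collider and alpha is conditioned on, which opens it — no node blocks this path, so it is active.
Because an active path exists, lam and rho are not d-separated.

No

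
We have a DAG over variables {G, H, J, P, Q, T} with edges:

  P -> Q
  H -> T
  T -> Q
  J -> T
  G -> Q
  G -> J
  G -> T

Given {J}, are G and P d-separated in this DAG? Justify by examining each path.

There are 3 undirected paths between G and P; checking each against the conditioning set {J}:
Path 1: G → T → Q ← P
  Q is a collider here and neither Q nor any of its descendants is conditioned on, so the collider stays closed — the path is blocked at Q.
Path 2: G → Q ← P
  Q is a collider here and neither Q nor any of its descendants is conditioned on, so the collider stays closed — the path is blocked at Q.
Path 3: G → J → T → Q ← P
  J is a chain here and J is conditioned on, so the path is blocked at J.
Since every path is blocked, d-separation holds.

Yes — G and P are d-separated given {J}.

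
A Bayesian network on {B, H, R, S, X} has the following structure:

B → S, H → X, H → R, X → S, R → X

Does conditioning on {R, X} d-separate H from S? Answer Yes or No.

Yes

Enumerating the 2 paths from H to S and testing each for blocking by {R, X}:
Path 1: H → X → S
  X is a chain here and X is conditioned on, so the path is blocked at X.
Path 2: H → R → X → S
  R is a chain here and R is conditioned on, so the path is blocked at R.
Every path is blocked, so H and S are d-separated given {R, X}.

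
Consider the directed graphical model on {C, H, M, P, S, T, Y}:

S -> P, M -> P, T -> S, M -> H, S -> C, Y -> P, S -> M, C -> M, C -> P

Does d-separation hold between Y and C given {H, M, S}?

There are 5 undirected paths between Y and C; checking each against the conditioning set {H, M, S}:
  1. Y → P ← M ← S → C — P:collider[blocks]; M:chain[blocks]; S:fork[blocks] ⇒ blocked
  2. Y → P ← M ← C — P:collider[blocks]; M:chain[blocks] ⇒ blocked
  3. Y → P ← S → M ← C — P:collider[blocks]; S:fork[blocks]; M:collider[open] ⇒ blocked
  4. Y → P ← S → C — P:collider[blocks]; S:fork[blocks] ⇒ blocked
  5. Y → P ← C — P:collider[blocks] ⇒ blocked
Every path is blocked, so Y and C are d-separated given {H, M, S}.

Yes — Y and C are d-separated given {H, M, S}.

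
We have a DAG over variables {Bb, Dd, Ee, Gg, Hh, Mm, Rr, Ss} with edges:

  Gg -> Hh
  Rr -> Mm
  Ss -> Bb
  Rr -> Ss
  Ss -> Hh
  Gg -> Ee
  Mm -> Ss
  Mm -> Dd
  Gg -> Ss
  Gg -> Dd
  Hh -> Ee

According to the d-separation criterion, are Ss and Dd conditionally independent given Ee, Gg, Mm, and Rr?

Yes

We examine all 5 paths between Ss and Dd:
Path 1: Ss → Hh → Ee ← Gg → Dd
  Gg is a fork here and Gg is conditioned on, so the path is blocked at Gg.
Path 2: Ss → Hh ← Gg → Dd
  Gg is a fork here and Gg is conditioned on, so the path is blocked at Gg.
Path 3: Ss ← Gg → Dd
  Gg is a fork here and Gg is conditioned on, so the path is blocked at Gg.
Path 4: Ss ← Rr → Mm → Dd
  Rr is a fork here and Rr is conditioned on, so the path is blocked at Rr.
Path 5: Ss ← Mm → Dd
  Mm is a fork here and Mm is conditioned on, so the path is blocked at Mm.
Since every path is blocked, d-separation holds.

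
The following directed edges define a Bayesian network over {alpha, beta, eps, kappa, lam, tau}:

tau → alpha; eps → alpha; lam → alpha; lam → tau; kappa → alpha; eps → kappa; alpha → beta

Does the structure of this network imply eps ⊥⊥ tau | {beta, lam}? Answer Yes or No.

Enumerating the 4 paths from eps to tau and testing each for blocking by {beta, lam}:
  1. eps → alpha ← lam → tau — alpha:collider[open]; lam:fork[blocks] ⇒ blocked
  2. eps → alpha ← tau — alpha:collider[open] ⇒ active
  3. eps → kappa → alpha ← lam → tau — kappa:chain[open]; alpha:collider[open]; lam:fork[blocks] ⇒ blocked
  4. eps → kappa → alpha ← tau — kappa:chain[open]; alpha:collider[open] ⇒ active
Since the path eps → alpha ← tau is active, eps and tau are not d-separated given {beta, lam}.

No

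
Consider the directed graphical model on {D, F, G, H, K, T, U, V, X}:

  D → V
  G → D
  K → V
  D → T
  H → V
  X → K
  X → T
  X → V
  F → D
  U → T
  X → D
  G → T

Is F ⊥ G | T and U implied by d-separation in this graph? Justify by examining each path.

No

There are 5 undirected paths between F and G; checking each against the conditioning set {T, U}:
Path 1: F → D → T ← G
  D is a chain and D is not conditioned on; T is a collider and T is conditioned on, which opens it — no node blocks this path, so it is active.
Path 2: F → D ← X → T ← G
  D is a collider and its descendant T is conditioned on, which opens it; X is a fork and X is not conditioned on; T is a collider and T is conditioned on, which opens it — no node blocks this path, so it is active.
Path 3: F → D → V ← K ← X → T ← G
  V is a collider here and neither V nor any of its descendants is conditioned on, so the collider stays closed — the path is blocked at V.
Path 4: F → D → V ← X → T ← G
  V is a collider here and neither V nor any of its descendants is conditioned on, so the collider stays closed — the path is blocked at V.
Path 5: F → D ← G
  D is a collider and its descendant T is conditioned on, which opens it — no node blocks this path, so it is active.
Since the path F → D → T ← G is active, F and G are not d-separated given {T, U}.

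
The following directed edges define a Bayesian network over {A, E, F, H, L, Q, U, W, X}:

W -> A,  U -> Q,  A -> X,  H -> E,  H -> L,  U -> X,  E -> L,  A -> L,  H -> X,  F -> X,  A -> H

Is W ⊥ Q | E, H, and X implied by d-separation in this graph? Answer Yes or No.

Enumerating the 4 paths from W to Q and testing each for blocking by {E, H, X}:
Path 1: W → A → X ← U → Q
  A is a chain and A is not conditioned on; X is a collider and X is conditioned on, which opens it; U is a fork and U is not conditioned on — no node blocks this path, so it is active.
Path 2: W → A → L ← H → X ← U → Q
  L is a collider here and neither L nor any of its descendants is conditioned on, so the collider stays closed — the path is blocked at L.
Path 3: W → A → L ← E ← H → X ← U → Q
  L is a collider here and neither L nor any of its descendants is conditioned on, so the collider stays closed — the path is blocked at L.
Path 4: W → A → H → X ← U → Q
  H is a chain here and H is conditioned on, so the path is blocked at H.
At least one path is unblocked, so d-separation fails.

No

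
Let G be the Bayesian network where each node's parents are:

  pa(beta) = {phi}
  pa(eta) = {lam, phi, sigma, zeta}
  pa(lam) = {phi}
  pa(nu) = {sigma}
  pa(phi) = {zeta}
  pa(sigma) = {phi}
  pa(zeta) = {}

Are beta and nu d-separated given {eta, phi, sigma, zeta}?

There are 4 undirected paths between beta and nu; checking each against the conditioning set {eta, phi, sigma, zeta}:
  1. beta ← phi → lam → eta ← sigma → nu — phi:fork[blocks]; lam:chain[open]; eta:collider[open]; sigma:fork[blocks] ⇒ blocked
  2. beta ← phi → eta ← sigma → nu — phi:fork[blocks]; eta:collider[open]; sigma:fork[blocks] ⇒ blocked
  3. beta ← phi ← zeta → eta ← sigma → nu — phi:chain[blocks]; zeta:fork[blocks]; eta:collider[open]; sigma:fork[blocks] ⇒ blocked
  4. beta ← phi → sigma → nu — phi:fork[blocks]; sigma:chain[blocks] ⇒ blocked
Every path is blocked, so beta and nu are d-separated given {eta, phi, sigma, zeta}.

Yes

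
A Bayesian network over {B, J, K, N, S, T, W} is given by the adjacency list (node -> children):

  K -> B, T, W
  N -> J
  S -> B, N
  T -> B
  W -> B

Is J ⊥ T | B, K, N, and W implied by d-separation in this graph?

There are 3 undirected paths between J and T; checking each against the conditioning set {B, K, N, W}:
Path 1: J ← N ← S → B ← W ← K → T
  N is a chain here and N is conditioned on, so the path is blocked at N.
Path 2: J ← N ← S → B ← K → T
  N is a chain here and N is conditioned on, so the path is blocked at N.
Path 3: J ← N ← S → B ← T
  N is a chain here and N is conditioned on, so the path is blocked at N.
Since every path is blocked, d-separation holds.

Yes — J and T are d-separated given {B, K, N, W}.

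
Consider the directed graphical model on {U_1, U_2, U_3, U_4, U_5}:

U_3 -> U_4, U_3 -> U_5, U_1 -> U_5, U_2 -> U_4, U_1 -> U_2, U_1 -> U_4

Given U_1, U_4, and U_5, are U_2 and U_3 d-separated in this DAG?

No

There are 4 undirected paths between U_2 and U_3; checking each against the conditioning set {U_1, U_4, U_5}:
  1. U_2 → U_4 ← U_3 — U_4:collider[open] ⇒ active
  2. U_2 → U_4 ← U_1 → U_5 ← U_3 — U_4:collider[open]; U_1:fork[blocks]; U_5:collider[open] ⇒ blocked
  3. U_2 ← U_1 → U_5 ← U_3 — U_1:fork[blocks]; U_5:collider[open] ⇒ blocked
  4. U_2 ← U_1 → U_4 ← U_3 — U_1:fork[blocks]; U_4:collider[open] ⇒ blocked
Because an active path exists, U_2 and U_3 are not d-separated.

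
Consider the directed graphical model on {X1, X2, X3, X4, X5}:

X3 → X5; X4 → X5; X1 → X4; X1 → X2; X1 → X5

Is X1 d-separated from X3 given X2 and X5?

No — X1 and X3 are not d-separated given {X2, X5}.

Enumerating the 2 paths from X1 to X3 and testing each for blocking by {X2, X5}:
  1. X1 → X4 → X5 ← X3 — X4:chain[open]; X5:collider[open] ⇒ active
  2. X1 → X5 ← X3 — X5:collider[open] ⇒ active
At least one path is unblocked, so d-separation fails.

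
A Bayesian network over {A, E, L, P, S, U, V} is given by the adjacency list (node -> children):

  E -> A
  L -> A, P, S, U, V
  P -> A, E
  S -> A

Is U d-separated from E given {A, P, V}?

We examine all 6 paths between U and E:
  1. U ← L → P → A ← E — L:fork[open]; P:chain[blocks]; A:collider[open] ⇒ blocked
  2. U ← L → P → E — L:fork[open]; P:chain[blocks] ⇒ blocked
  3. U ← L → A ← P → E — L:fork[open]; A:collider[open]; P:fork[blocks] ⇒ blocked
  4. U ← L → A ← E — L:fork[open]; A:collider[open] ⇒ active
  5. U ← L → S → A ← P → E — L:fork[open]; S:chain[open]; A:collider[open]; P:fork[blocks] ⇒ blocked
  6. U ← L → S → A ← E — L:fork[open]; S:chain[open]; A:collider[open] ⇒ active
Because an active path exists, U and E are not d-separated.

No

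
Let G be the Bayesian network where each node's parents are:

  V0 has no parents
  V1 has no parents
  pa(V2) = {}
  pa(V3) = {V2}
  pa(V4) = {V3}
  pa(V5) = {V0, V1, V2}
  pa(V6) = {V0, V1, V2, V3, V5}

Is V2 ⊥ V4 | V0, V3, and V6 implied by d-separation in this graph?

Yes

We examine all 5 paths between V2 and V4:
  1. V2 → V6 ← V3 → V4 — V6:collider[open]; V3:fork[blocks] ⇒ blocked
  2. V2 → V3 → V4 — V3:chain[blocks] ⇒ blocked
  3. V2 → V5 ← V0 → V6 ← V3 → V4 — V5:collider[open]; V0:fork[blocks]; V6:collider[open]; V3:fork[blocks] ⇒ blocked
  4. V2 → V5 ← V1 → V6 ← V3 → V4 — V5:collider[open]; V1:fork[open]; V6:collider[open]; V3:fork[blocks] ⇒ blocked
  5. V2 → V5 → V6 ← V3 → V4 — V5:chain[open]; V6:collider[open]; V3:fork[blocks] ⇒ blocked
All paths are blocked; V2 ⊥ V4 | {V0, V3, V6} holds.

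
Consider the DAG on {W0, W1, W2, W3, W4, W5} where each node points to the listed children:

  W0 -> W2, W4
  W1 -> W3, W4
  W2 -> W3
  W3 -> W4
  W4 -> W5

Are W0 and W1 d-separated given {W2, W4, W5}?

4 paths connect W0 and W1; each must be blocked for d-separation to hold:
Path 1: W0 → W2 → W3 ← W1
  W2 is a chain here and W2 is conditioned on, so the path is blocked at W2.
Path 2: W0 → W2 → W3 → W4 ← W1
  W2 is a chain here and W2 is conditioned on, so the path is blocked at W2.
Path 3: W0 → W4 ← W3 ← W1
  W4 is a collider and W4 is conditioned on, which opens it; W3 is a chain and W3 is not conditioned on — no node blocks this path, so it is active.
Path 4: W0 → W4 ← W1
  W4 is a collider and W4 is conditioned on, which opens it — no node blocks this path, so it is active.
Because an active path exists, W0 and W1 are not d-separated.

No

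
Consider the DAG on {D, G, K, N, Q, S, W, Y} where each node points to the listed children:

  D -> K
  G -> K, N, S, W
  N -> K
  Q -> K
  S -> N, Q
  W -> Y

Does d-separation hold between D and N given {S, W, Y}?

Yes

There are 5 undirected paths between D and N; checking each against the conditioning set {S, W, Y}:
Path 1: D → K ← Q ← S ← G → N
  K is a collider here and neither K nor any of its descendants is conditioned on, so the collider stays closed — the path is blocked at K.
Path 2: D → K ← Q ← S → N
  K is a collider here and neither K nor any of its descendants is conditioned on, so the collider stays closed — the path is blocked at K.
Path 3: D → K ← G → S → N
  K is a collider here and neither K nor any of its descendants is conditioned on, so the collider stays closed — the path is blocked at K.
Path 4: D → K ← G → N
  K is a collider here and neither K nor any of its descendants is conditioned on, so the collider stays closed — the path is blocked at K.
Path 5: D → K ← N
  K is a collider here and neither K nor any of its descendants is conditioned on, so the collider stays closed — the path is blocked at K.
All paths are blocked; D ⊥ N | {S, W, Y} holds.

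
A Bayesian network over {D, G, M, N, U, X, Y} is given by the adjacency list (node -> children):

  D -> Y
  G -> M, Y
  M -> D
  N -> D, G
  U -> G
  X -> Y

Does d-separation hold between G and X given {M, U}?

Enumerating the 3 paths from G to X and testing each for blocking by {M, U}:
  1. G → Y ← X — Y:collider[blocks] ⇒ blocked
  2. G ← N → D → Y ← X — N:fork[open]; D:chain[open]; Y:collider[blocks] ⇒ blocked
  3. G → M → D → Y ← X — M:chain[blocks]; D:chain[open]; Y:collider[blocks] ⇒ blocked
Every path is blocked, so G and X are d-separated given {M, U}.

Yes — G and X are d-separated given {M, U}.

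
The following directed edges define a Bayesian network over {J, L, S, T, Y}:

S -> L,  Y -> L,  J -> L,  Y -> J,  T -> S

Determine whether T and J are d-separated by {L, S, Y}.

Yes — T and J are d-separated given {L, S, Y}.

Enumerating the 2 paths from T to J and testing each for blocking by {L, S, Y}:
Path 1: T → S → L ← Y → J
  S is a chain here and S is conditioned on, so the path is blocked at S.
Path 2: T → S → L ← J
  S is a chain here and S is conditioned on, so the path is blocked at S.
Since every path is blocked, d-separation holds.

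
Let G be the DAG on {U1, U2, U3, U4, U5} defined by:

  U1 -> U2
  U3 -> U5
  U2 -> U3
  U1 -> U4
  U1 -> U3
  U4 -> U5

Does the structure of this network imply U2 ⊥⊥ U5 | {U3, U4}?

There are 4 undirected paths between U2 and U5; checking each against the conditioning set {U3, U4}:
Path 1: U2 ← U1 → U4 → U5
  U4 is a chain here and U4 is conditioned on, so the path is blocked at U4.
Path 2: U2 ← U1 → U3 → U5
  U3 is a chain here and U3 is conditioned on, so the path is blocked at U3.
Path 3: U2 → U3 ← U1 → U4 → U5
  U4 is a chain here and U4 is conditioned on, so the path is blocked at U4.
Path 4: U2 → U3 → U5
  U3 is a chain here and U3 is conditioned on, so the path is blocked at U3.
All paths are blocked; U2 ⊥ U5 | {U3, U4} holds.

Yes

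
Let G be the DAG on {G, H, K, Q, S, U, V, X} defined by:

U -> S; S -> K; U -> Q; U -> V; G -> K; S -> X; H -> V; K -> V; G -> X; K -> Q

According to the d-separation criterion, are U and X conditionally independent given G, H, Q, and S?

6 paths connect U and X; each must be blocked for d-separation to hold:
Path 1: U → S → K ← G → X
  S is a chain here and S is conditioned on, so the path is blocked at S.
Path 2: U → S → X
  S is a chain here and S is conditioned on, so the path is blocked at S.
Path 3: U → Q ← K ← S → X
  S is a fork here and S is conditioned on, so the path is blocked at S.
Path 4: U → Q ← K ← G → X
  G is a fork here and G is conditioned on, so the path is blocked at G.
Path 5: U → V ← K ← S → X
  V is a collider here and neither V nor any of its descendants is conditioned on, so the collider stays closed — the path is blocked at V.
Path 6: U → V ← K ← G → X
  V is a collider here and neither V nor any of its descendants is conditioned on, so the collider stays closed — the path is blocked at V.
All paths are blocked; U ⊥ X | {G, H, Q, S} holds.

Yes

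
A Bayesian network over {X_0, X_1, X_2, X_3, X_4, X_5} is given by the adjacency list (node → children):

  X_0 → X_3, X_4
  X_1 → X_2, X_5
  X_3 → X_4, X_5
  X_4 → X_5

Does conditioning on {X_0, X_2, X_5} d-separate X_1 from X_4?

We examine all 3 paths between X_1 and X_4:
  1. X_1 → X_5 ← X_4 — X_5:collider[open] ⇒ active
  2. X_1 → X_5 ← X_3 → X_4 — X_5:collider[open]; X_3:fork[open] ⇒ active
  3. X_1 → X_5 ← X_3 ← X_0 → X_4 — X_5:collider[open]; X_3:chain[open]; X_0:fork[blocks] ⇒ blocked
At least one path is unblocked, so d-separation fails.

No — X_1 and X_4 are not d-separated given {X_0, X_2, X_5}.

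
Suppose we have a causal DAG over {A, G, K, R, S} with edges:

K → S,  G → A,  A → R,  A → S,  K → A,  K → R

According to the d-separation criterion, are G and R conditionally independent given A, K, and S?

Enumerating the 3 paths from G to R and testing each for blocking by {A, K, S}:
  1. G → A → S ← K → R — A:chain[blocks]; S:collider[open]; K:fork[blocks] ⇒ blocked
  2. G → A → R — A:chain[blocks] ⇒ blocked
  3. G → A ← K → R — A:collider[open]; K:fork[blocks] ⇒ blocked
All paths are blocked; G ⊥ R | {A, K, S} holds.

Yes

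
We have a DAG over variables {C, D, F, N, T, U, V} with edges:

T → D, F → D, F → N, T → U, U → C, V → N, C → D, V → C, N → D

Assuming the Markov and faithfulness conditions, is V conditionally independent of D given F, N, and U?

No — V and D are not d-separated given {F, N, U}.

There are 4 undirected paths between V and D; checking each against the conditioning set {F, N, U}:
Path 1: V → N → D
  N is a chain here and N is conditioned on, so the path is blocked at N.
Path 2: V → N ← F → D
  F is a fork here and F is conditioned on, so the path is blocked at F.
Path 3: V → C ← U ← T → D
  C is a collider here and neither C nor any of its descendants is conditioned on, so the collider stays closed — the path is blocked at C.
Path 4: V → C → D
  C is a chain and C is not conditioned on — no node blocks this path, so it is active.
Since the path V → C → D is active, V and D are not d-separated given {F, N, U}.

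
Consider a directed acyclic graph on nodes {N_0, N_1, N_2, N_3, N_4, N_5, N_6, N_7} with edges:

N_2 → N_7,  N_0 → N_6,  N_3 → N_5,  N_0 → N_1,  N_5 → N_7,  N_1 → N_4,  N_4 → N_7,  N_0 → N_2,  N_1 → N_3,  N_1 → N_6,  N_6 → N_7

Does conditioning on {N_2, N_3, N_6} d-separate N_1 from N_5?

6 paths connect N_1 and N_5; each must be blocked for d-separation to hold:
  1. N_1 → N_6 ← N_0 → N_2 → N_7 ← N_5 — N_6:collider[open]; N_0:fork[open]; N_2:chain[blocks]; N_7:collider[blocks] ⇒ blocked
  2. N_1 → N_6 → N_7 ← N_5 — N_6:chain[blocks]; N_7:collider[blocks] ⇒ blocked
  3. N_1 ← N_0 → N_6 → N_7 ← N_5 — N_0:fork[open]; N_6:chain[blocks]; N_7:collider[blocks] ⇒ blocked
  4. N_1 ← N_0 → N_2 → N_7 ← N_5 — N_0:fork[open]; N_2:chain[blocks]; N_7:collider[blocks] ⇒ blocked
  5. N_1 → N_4 → N_7 ← N_5 — N_4:chain[open]; N_7:collider[blocks] ⇒ blocked
  6. N_1 → N_3 → N_5 — N_3:chain[blocks] ⇒ blocked
Every path is blocked, so N_1 and N_5 are d-separated given {N_2, N_3, N_6}.

Yes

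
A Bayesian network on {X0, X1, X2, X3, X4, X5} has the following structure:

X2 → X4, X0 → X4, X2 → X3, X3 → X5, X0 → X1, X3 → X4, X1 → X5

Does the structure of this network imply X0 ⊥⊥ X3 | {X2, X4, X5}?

No

We examine all 3 paths between X0 and X3:
Path 1: X0 → X4 ← X3
  X4 is a collider and X4 is conditioned on, which opens it — no node blocks this path, so it is active.
Path 2: X0 → X4 ← X2 → X3
  X2 is a fork here and X2 is conditioned on, so the path is blocked at X2.
Path 3: X0 → X1 → X5 ← X3
  X1 is a chain and X1 is not conditioned on; X5 is a collider and X5 is conditioned on, which opens it — no node blocks this path, so it is active.
At least one path is unblocked, so d-separation fails.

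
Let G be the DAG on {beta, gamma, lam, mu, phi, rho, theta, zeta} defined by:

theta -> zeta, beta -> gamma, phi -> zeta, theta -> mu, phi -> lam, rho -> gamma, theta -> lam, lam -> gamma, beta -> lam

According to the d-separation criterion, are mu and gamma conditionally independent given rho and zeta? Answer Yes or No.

Enumerating the 4 paths from mu to gamma and testing each for blocking by {rho, zeta}:
Path 1: mu ← theta → zeta ← phi → lam ← beta → gamma
  lam is a collider here and neither lam nor any of its descendants is conditioned on, so the collider stays closed — the path is blocked at lam.
Path 2: mu ← theta → zeta ← phi → lam → gamma
  theta is a fork and theta is not conditioned on; zeta is a collider and zeta is conditioned on, which opens it; phi is a fork and phi is not conditioned on; lam is a chain and lam is not conditioned on — no node blocks this path, so it is active.
Path 3: mu ← theta → lam ← beta → gamma
  lam is a collider here and neither lam nor any of its descendants is conditioned on, so the collider stays closed — the path is blocked at lam.
Path 4: mu ← theta → lam → gamma
  theta is a fork and theta is not conditioned on; lam is a chain and lam is not conditioned on — no node blocks this path, so it is active.
Because an active path exists, mu and gamma are not d-separated.

No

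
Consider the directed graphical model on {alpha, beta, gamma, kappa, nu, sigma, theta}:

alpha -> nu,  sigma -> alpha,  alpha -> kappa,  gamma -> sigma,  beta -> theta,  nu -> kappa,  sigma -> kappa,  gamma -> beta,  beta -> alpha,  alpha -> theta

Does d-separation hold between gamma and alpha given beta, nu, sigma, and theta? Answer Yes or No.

There are 5 undirected paths between gamma and alpha; checking each against the conditioning set {beta, nu, sigma, theta}:
  1. gamma → beta → theta ← alpha — beta:chain[blocks]; theta:collider[open] ⇒ blocked
  2. gamma → beta → alpha — beta:chain[blocks] ⇒ blocked
  3. gamma → sigma → kappa ← nu ← alpha — sigma:chain[blocks]; kappa:collider[blocks]; nu:chain[blocks] ⇒ blocked
  4. gamma → sigma → kappa ← alpha — sigma:chain[blocks]; kappa:collider[blocks] ⇒ blocked
  5. gamma → sigma → alpha — sigma:chain[blocks] ⇒ blocked
All paths are blocked; gamma ⊥ alpha | {beta, nu, sigma, theta} holds.

Yes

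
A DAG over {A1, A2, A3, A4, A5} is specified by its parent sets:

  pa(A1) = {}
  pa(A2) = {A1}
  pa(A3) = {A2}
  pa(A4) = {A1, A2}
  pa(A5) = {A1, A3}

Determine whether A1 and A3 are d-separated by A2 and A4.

Enumerating the 3 paths from A1 to A3 and testing each for blocking by {A2, A4}:
Path 1: A1 → A2 → A3
  A2 is a chain here and A2 is conditioned on, so the path is blocked at A2.
Path 2: A1 → A4 ← A2 → A3
  A2 is a fork here and A2 is conditioned on, so the path is blocked at A2.
Path 3: A1 → A5 ← A3
  A5 is a collider here and neither A5 nor any of its descendants is conditioned on, so the collider stays closed — the path is blocked at A5.
Every path is blocked, so A1 and A3 are d-separated given {A2, A4}.

Yes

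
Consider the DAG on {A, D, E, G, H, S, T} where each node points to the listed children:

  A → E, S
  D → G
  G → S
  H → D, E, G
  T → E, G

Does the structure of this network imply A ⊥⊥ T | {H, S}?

No

6 paths connect A and T; each must be blocked for d-separation to hold:
  1. A → E ← H → D → G ← T — E:collider[blocks]; H:fork[blocks]; D:chain[open]; G:collider[open] ⇒ blocked
  2. A → E ← H → G ← T — E:collider[blocks]; H:fork[blocks]; G:collider[open] ⇒ blocked
  3. A → E ← T — E:collider[blocks] ⇒ blocked
  4. A → S ← G ← D ← H → E ← T — S:collider[open]; G:chain[open]; D:chain[open]; H:fork[blocks]; E:collider[blocks] ⇒ blocked
  5. A → S ← G ← H → E ← T — S:collider[open]; G:chain[open]; H:fork[blocks]; E:collider[blocks] ⇒ blocked
  6. A → S ← G ← T — S:collider[open]; G:chain[open] ⇒ active
At least one path is unblocked, so d-separation fails.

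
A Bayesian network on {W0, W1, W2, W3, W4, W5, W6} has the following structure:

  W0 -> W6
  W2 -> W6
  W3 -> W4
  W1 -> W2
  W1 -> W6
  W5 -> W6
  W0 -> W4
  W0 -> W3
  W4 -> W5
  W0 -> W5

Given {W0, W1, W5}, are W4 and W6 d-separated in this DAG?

There are 6 undirected paths between W4 and W6; checking each against the conditioning set {W0, W1, W5}:
Path 1: W4 → W5 ← W0 → W6
  W0 is a fork here and W0 is conditioned on, so the path is blocked at W0.
Path 2: W4 → W5 → W6
  W5 is a chain here and W5 is conditioned on, so the path is blocked at W5.
Path 3: W4 ← W0 → W5 → W6
  W0 is a fork here and W0 is conditioned on, so the path is blocked at W0.
Path 4: W4 ← W0 → W6
  W0 is a fork here and W0 is conditioned on, so the path is blocked at W0.
Path 5: W4 ← W3 ← W0 → W5 → W6
  W0 is a fork here and W0 is conditioned on, so the path is blocked at W0.
Path 6: W4 ← W3 ← W0 → W6
  W0 is a fork here and W0 is conditioned on, so the path is blocked at W0.
Every path is blocked, so W4 and W6 are d-separated given {W0, W1, W5}.

Yes — W4 and W6 are d-separated given {W0, W1, W5}.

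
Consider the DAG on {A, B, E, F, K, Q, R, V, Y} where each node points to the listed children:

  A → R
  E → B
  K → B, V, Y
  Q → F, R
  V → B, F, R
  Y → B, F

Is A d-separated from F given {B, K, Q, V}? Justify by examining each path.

Enumerating the 6 paths from A to F and testing each for blocking by {B, K, Q, V}:
Path 1: A → R ← Q → F
  R is a collider here and neither R nor any of its descendants is conditioned on, so the collider stays closed — the path is blocked at R.
Path 2: A → R ← V ← K → Y → F
  R is a collider here and neither R nor any of its descendants is conditioned on, so the collider stays closed — the path is blocked at R.
Path 3: A → R ← V ← K → B ← Y → F
  R is a collider here and neither R nor any of its descendants is conditioned on, so the collider stays closed — the path is blocked at R.
Path 4: A → R ← V → B ← K → Y → F
  R is a collider here and neither R nor any of its descendants is conditioned on, so the collider stays closed — the path is blocked at R.
Path 5: A → R ← V → B ← Y → F
  R is a collider here and neither R nor any of its descendants is conditioned on, so the collider stays closed — the path is blocked at R.
Path 6: A → R ← V → F
  R is a collider here and neither R nor any of its descendants is conditioned on, so the collider stays closed — the path is blocked at R.
Every path is blocked, so A and F are d-separated given {B, K, Q, V}.

Yes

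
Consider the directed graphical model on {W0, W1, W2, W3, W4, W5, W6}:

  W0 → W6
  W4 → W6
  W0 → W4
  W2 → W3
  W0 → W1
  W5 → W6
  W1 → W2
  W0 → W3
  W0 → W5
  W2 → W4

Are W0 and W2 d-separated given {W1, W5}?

5 paths connect W0 and W2; each must be blocked for d-separation to hold:
  1. W0 → W4 ← W2 — W4:collider[blocks] ⇒ blocked
  2. W0 → W3 ← W2 — W3:collider[blocks] ⇒ blocked
  3. W0 → W1 → W2 — W1:chain[blocks] ⇒ blocked
  4. W0 → W6 ← W4 ← W2 — W6:collider[blocks]; W4:chain[open] ⇒ blocked
  5. W0 → W5 → W6 ← W4 ← W2 — W5:chain[blocks]; W6:collider[blocks]; W4:chain[open] ⇒ blocked
Since every path is blocked, d-separation holds.

Yes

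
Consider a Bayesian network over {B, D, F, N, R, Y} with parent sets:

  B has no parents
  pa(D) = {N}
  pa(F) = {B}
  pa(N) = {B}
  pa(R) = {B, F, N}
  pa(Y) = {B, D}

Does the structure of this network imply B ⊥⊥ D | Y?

No

There are 4 undirected paths between B and D; checking each against the conditioning set {Y}:
Path 1: B → Y ← D
  Y is a collider and Y is conditioned on, which opens it — no node blocks this path, so it is active.
Path 2: B → N → D
  N is a chain and N is not conditioned on — no node blocks this path, so it is active.
Path 3: B → R ← N → D
  R is a collider here and neither R nor any of its descendants is conditioned on, so the collider stays closed — the path is blocked at R.
Path 4: B → F → R ← N → D
  R is a collider here and neither R nor any of its descendants is conditioned on, so the collider stays closed — the path is blocked at R.
Since the path B → Y ← D is active, B and D are not d-separated given {Y}.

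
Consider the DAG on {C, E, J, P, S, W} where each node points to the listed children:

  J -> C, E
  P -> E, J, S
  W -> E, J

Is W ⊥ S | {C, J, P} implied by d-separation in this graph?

We examine all 4 paths between W and S:
  1. W → J ← P → S — J:collider[open]; P:fork[blocks] ⇒ blocked
  2. W → J → E ← P → S — J:chain[blocks]; E:collider[blocks]; P:fork[blocks] ⇒ blocked
  3. W → E ← P → S — E:collider[blocks]; P:fork[blocks] ⇒ blocked
  4. W → E ← J ← P → S — E:collider[blocks]; J:chain[blocks]; P:fork[blocks] ⇒ blocked
All paths are blocked; W ⊥ S | {C, J, P} holds.

Yes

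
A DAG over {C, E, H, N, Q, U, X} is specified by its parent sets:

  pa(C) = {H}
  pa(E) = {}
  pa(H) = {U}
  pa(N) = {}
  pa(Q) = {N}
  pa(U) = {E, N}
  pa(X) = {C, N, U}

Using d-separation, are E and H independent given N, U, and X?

3 paths connect E and H; each must be blocked for d-separation to hold:
Path 1: E → U ← N → X ← C ← H
  N is a fork here and N is conditioned on, so the path is blocked at N.
Path 2: E → U → X ← C ← H
  U is a chain here and U is conditioned on, so the path is blocked at U.
Path 3: E → U → H
  U is a chain here and U is conditioned on, so the path is blocked at U.
All paths are blocked; E ⊥ H | {N, U, X} holds.

Yes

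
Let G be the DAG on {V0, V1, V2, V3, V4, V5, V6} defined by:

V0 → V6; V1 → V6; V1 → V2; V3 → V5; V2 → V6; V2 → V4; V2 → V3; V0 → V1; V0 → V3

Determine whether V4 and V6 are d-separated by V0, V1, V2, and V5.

Yes

We examine all 5 paths between V4 and V6:
Path 1: V4 ← V2 ← V1 ← V0 → V6
  V2 is a chain here and V2 is conditioned on, so the path is blocked at V2.
Path 2: V4 ← V2 ← V1 → V6
  V2 is a chain here and V2 is conditioned on, so the path is blocked at V2.
Path 3: V4 ← V2 → V6
  V2 is a fork here and V2 is conditioned on, so the path is blocked at V2.
Path 4: V4 ← V2 → V3 ← V0 → V1 → V6
  V2 is a fork here and V2 is conditioned on, so the path is blocked at V2.
Path 5: V4 ← V2 → V3 ← V0 → V6
  V2 is a fork here and V2 is conditioned on, so the path is blocked at V2.
All paths are blocked; V4 ⊥ V6 | {V0, V1, V2, V5} holds.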